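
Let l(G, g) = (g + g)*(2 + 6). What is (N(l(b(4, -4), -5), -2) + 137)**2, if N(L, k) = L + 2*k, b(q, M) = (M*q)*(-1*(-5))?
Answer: 2809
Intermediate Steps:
b(q, M) = 5*M*q (b(q, M) = (M*q)*5 = 5*M*q)
l(G, g) = 16*g (l(G, g) = (2*g)*8 = 16*g)
(N(l(b(4, -4), -5), -2) + 137)**2 = ((16*(-5) + 2*(-2)) + 137)**2 = ((-80 - 4) + 137)**2 = (-84 + 137)**2 = 53**2 = 2809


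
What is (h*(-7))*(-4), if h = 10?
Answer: 280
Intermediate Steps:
(h*(-7))*(-4) = (10*(-7))*(-4) = -70*(-4) = 280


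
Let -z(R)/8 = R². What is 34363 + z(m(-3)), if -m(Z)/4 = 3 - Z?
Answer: 29755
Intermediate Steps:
m(Z) = -12 + 4*Z (m(Z) = -4*(3 - Z) = -12 + 4*Z)
z(R) = -8*R²
34363 + z(m(-3)) = 34363 - 8*(-12 + 4*(-3))² = 34363 - 8*(-12 - 12)² = 34363 - 8*(-24)² = 34363 - 8*576 = 34363 - 4608 = 29755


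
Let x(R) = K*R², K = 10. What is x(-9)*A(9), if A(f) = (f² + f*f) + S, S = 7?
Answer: 136890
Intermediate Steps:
A(f) = 7 + 2*f² (A(f) = (f² + f*f) + 7 = (f² + f²) + 7 = 2*f² + 7 = 7 + 2*f²)
x(R) = 10*R²
x(-9)*A(9) = (10*(-9)²)*(7 + 2*9²) = (10*81)*(7 + 2*81) = 810*(7 + 162) = 810*169 = 136890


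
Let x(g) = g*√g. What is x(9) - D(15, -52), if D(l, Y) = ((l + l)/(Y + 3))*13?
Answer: 1713/49 ≈ 34.959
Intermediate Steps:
D(l, Y) = 26*l/(3 + Y) (D(l, Y) = ((2*l)/(3 + Y))*13 = (2*l/(3 + Y))*13 = 26*l/(3 + Y))
x(g) = g^(3/2)
x(9) - D(15, -52) = 9^(3/2) - 26*15/(3 - 52) = 27 - 26*15/(-49) = 27 - 26*15*(-1)/49 = 27 - 1*(-390/49) = 27 + 390/49 = 1713/49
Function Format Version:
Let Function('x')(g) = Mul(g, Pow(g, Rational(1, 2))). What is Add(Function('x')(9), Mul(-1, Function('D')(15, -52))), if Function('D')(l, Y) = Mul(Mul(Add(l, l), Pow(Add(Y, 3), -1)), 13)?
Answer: Rational(1713, 49) ≈ 34.959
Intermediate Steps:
Function('D')(l, Y) = Mul(26, l, Pow(Add(3, Y), -1)) (Function('D')(l, Y) = Mul(Mul(Mul(2, l), Pow(Add(3, Y), -1)), 13) = Mul(Mul(2, l, Pow(Add(3, Y), -1)), 13) = Mul(26, l, Pow(Add(3, Y), -1)))
Function('x')(g) = Pow(g, Rational(3, 2))
Add(Function('x')(9), Mul(-1, Function('D')(15, -52))) = Add(Pow(9, Rational(3, 2)), Mul(-1, Mul(26, 15, Pow(Add(3, -52), -1)))) = Add(27, Mul(-1, Mul(26, 15, Pow(-49, -1)))) = Add(27, Mul(-1, Mul(26, 15, Rational(-1, 49)))) = Add(27, Mul(-1, Rational(-390, 49))) = Add(27, Rational(390, 49)) = Rational(1713, 49)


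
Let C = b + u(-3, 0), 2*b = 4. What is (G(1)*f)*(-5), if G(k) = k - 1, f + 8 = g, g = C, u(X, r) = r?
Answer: 0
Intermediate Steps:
b = 2 (b = (1/2)*4 = 2)
C = 2 (C = 2 + 0 = 2)
g = 2
f = -6 (f = -8 + 2 = -6)
G(k) = -1 + k
(G(1)*f)*(-5) = ((-1 + 1)*(-6))*(-5) = (0*(-6))*(-5) = 0*(-5) = 0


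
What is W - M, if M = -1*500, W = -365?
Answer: 135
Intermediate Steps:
M = -500
W - M = -365 - 1*(-500) = -365 + 500 = 135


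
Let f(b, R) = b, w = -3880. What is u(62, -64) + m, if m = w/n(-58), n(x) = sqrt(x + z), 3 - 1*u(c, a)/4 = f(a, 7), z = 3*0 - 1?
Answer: 268 + 3880*I*sqrt(59)/59 ≈ 268.0 + 505.13*I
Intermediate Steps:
z = -1 (z = 0 - 1 = -1)
u(c, a) = 12 - 4*a
n(x) = sqrt(-1 + x) (n(x) = sqrt(x - 1) = sqrt(-1 + x))
m = 3880*I*sqrt(59)/59 (m = -3880/sqrt(-1 - 58) = -3880*(-I*sqrt(59)/59) = -(-3880)*I*sqrt(59)/59 = 3880*I*sqrt(59)/59 ≈ 505.13*I)
u(62, -64) + m = (12 - 4*(-64)) + 3880*I*sqrt(59)/59 = (12 + 256) + 3880*I*sqrt(59)/59 = 268 + 3880*I*sqrt(59)/59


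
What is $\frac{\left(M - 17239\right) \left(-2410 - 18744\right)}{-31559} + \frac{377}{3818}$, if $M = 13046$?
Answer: $- \frac{338639822853}{120492262} \approx -2810.5$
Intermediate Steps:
$\frac{\left(M - 17239\right) \left(-2410 - 18744\right)}{-31559} + \frac{377}{3818} = \frac{\left(13046 - 17239\right) \left(-2410 - 18744\right)}{-31559} + \frac{377}{3818} = \left(-4193\right) \left(-21154\right) \left(- \frac{1}{31559}\right) + 377 \cdot \frac{1}{3818} = 88698722 \left(- \frac{1}{31559}\right) + \frac{377}{3818} = - \frac{88698722}{31559} + \frac{377}{3818} = - \frac{338639822853}{120492262}$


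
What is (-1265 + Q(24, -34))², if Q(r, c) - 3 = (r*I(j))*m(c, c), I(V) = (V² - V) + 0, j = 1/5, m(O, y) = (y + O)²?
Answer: 226056506116/625 ≈ 3.6169e+8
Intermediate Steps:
m(O, y) = (O + y)²
j = ⅕ ≈ 0.20000
I(V) = V² - V
Q(r, c) = 3 - 16*r*c²/25 (Q(r, c) = 3 + (r*((-1 + ⅕)/5))*(c + c)² = 3 + (r*((⅕)*(-⅘)))*(2*c)² = 3 + (r*(-4/25))*(4*c²) = 3 + (-4*r/25)*(4*c²) = 3 - 16*r*c²/25)
(-1265 + Q(24, -34))² = (-1265 + (3 - 16/25*24*(-34)²))² = (-1265 + (3 - 16/25*24*1156))² = (-1265 + (3 - 443904/25))² = (-1265 - 443829/25)² = (-475454/25)² = 226056506116/625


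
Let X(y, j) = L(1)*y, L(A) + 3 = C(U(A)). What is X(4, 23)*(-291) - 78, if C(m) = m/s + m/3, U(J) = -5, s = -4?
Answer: 3899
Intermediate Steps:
C(m) = m/12 (C(m) = m/(-4) + m/3 = m*(-¼) + m*(⅓) = -m/4 + m/3 = m/12)
L(A) = -41/12 (L(A) = -3 + (1/12)*(-5) = -3 - 5/12 = -41/12)
X(y, j) = -41*y/12
X(4, 23)*(-291) - 78 = -41/12*4*(-291) - 78 = -41/3*(-291) - 78 = 3977 - 78 = 3899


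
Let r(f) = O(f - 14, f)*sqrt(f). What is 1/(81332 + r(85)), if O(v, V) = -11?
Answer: 81332/6614883939 + 11*sqrt(85)/6614883939 ≈ 1.2311e-5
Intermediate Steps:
r(f) = -11*sqrt(f)
1/(81332 + r(85)) = 1/(81332 - 11*sqrt(85))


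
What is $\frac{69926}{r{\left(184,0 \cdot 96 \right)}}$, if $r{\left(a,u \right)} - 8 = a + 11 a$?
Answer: $\frac{34963}{1108} \approx 31.555$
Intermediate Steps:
$r{\left(a,u \right)} = 8 + 12 a$ ($r{\left(a,u \right)} = 8 + \left(a + 11 a\right) = 8 + 12 a$)
$\frac{69926}{r{\left(184,0 \cdot 96 \right)}} = \frac{69926}{8 + 12 \cdot 184} = \frac{69926}{8 + 2208} = \frac{69926}{2216} = 69926 \cdot \frac{1}{2216} = \frac{34963}{1108}$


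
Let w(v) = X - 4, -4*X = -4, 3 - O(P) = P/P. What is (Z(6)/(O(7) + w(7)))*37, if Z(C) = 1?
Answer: -37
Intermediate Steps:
O(P) = 2 (O(P) = 3 - P/P = 3 - 1*1 = 3 - 1 = 2)
X = 1 (X = -1/4*(-4) = 1)
w(v) = -3 (w(v) = 1 - 4 = -3)
(Z(6)/(O(7) + w(7)))*37 = (1/(2 - 3))*37 = (1/(-1))*37 = -1*1*37 = -1*37 = -37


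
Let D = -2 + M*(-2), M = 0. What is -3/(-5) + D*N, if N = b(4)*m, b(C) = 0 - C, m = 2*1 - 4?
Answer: -77/5 ≈ -15.400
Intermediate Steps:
m = -2 (m = 2 - 4 = -2)
b(C) = -C
D = -2 (D = -2 + 0*(-2) = -2 + 0 = -2)
N = 8 (N = -1*4*(-2) = -4*(-2) = 8)
-3/(-5) + D*N = -3/(-5) - 2*8 = -3*(-1/5) - 16 = 3/5 - 16 = -77/5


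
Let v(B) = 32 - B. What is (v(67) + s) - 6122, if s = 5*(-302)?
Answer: -7667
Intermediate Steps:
s = -1510
(v(67) + s) - 6122 = ((32 - 1*67) - 1510) - 6122 = ((32 - 67) - 1510) - 6122 = (-35 - 1510) - 6122 = -1545 - 6122 = -7667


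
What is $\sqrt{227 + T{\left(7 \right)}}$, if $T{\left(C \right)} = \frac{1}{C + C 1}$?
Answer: $\frac{17 \sqrt{154}}{14} \approx 15.069$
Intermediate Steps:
$T{\left(C \right)} = \frac{1}{2 C}$ ($T{\left(C \right)} = \frac{1}{C + C} = \frac{1}{2 C}$)
$\sqrt{227 + T{\left(7 \right)}} = \sqrt{227 + \frac{1}{2 \cdot 7}} = \sqrt{227 + \frac{1}{2} \cdot \frac{1}{7}} = \sqrt{227 + \frac{1}{14}} = \sqrt{\frac{3179}{14}} = \frac{17 \sqrt{154}}{14}$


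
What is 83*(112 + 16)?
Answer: 10624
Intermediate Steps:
83*(112 + 16) = 83*128 = 10624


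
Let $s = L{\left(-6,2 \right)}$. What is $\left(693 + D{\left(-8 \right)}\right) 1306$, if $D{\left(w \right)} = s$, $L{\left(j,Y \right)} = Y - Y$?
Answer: $905058$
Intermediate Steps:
$L{\left(j,Y \right)} = 0$
$s = 0$
$D{\left(w \right)} = 0$
$\left(693 + D{\left(-8 \right)}\right) 1306 = \left(693 + 0\right) 1306 = 693 \cdot 1306 = 905058$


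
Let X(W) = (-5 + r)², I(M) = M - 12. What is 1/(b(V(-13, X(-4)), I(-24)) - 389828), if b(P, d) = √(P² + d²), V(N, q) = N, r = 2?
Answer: -389828/151965868119 - √1465/151965868119 ≈ -2.5655e-6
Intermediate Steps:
I(M) = -12 + M
X(W) = 9 (X(W) = (-5 + 2)² = (-3)² = 9)
1/(b(V(-13, X(-4)), I(-24)) - 389828) = 1/(√((-13)² + (-12 - 24)²) - 389828) = 1/(√(169 + (-36)²) - 389828) = 1/(√(169 + 1296) - 389828) = 1/(√1465 - 389828) = 1/(-389828 + √1465)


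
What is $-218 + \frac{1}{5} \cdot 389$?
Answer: $- \frac{701}{5} \approx -140.2$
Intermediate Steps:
$-218 + \frac{1}{5} \cdot 389 = -218 + \frac{389}{5} = - \frac{701}{5}$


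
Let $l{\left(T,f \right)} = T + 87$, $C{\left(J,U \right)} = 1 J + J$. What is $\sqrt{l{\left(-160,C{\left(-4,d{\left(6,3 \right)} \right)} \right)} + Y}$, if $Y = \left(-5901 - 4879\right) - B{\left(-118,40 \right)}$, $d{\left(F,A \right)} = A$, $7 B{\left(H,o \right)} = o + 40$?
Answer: $\frac{i \sqrt{532357}}{7} \approx 104.23 i$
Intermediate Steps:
$B{\left(H,o \right)} = \frac{40}{7} + \frac{o}{7}$ ($B{\left(H,o \right)} = \frac{o + 40}{7} = \frac{40 + o}{7} = \frac{40}{7} + \frac{o}{7}$)
$C{\left(J,U \right)} = 2 J$ ($C{\left(J,U \right)} = J + J = 2 J$)
$l{\left(T,f \right)} = 87 + T$
$Y = - \frac{75540}{7}$ ($Y = \left(-5901 - 4879\right) - \left(\frac{40}{7} + \frac{1}{7} \cdot 40\right) = -10780 - \left(\frac{40}{7} + \frac{40}{7}\right) = -10780 - \frac{80}{7} = - \frac{75540}{7} \approx -10791.0$)
$\sqrt{l{\left(-160,C{\left(-4,d{\left(6,3 \right)} \right)} \right)} + Y} = \sqrt{\left(87 - 160\right) - \frac{75540}{7}} = \sqrt{-73 - \frac{75540}{7}} = \sqrt{- \frac{76051}{7}} = \frac{i \sqrt{532357}}{7}$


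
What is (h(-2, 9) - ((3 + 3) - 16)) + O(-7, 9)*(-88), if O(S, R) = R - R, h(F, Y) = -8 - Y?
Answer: -7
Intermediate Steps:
O(S, R) = 0
(h(-2, 9) - ((3 + 3) - 16)) + O(-7, 9)*(-88) = ((-8 - 1*9) - ((3 + 3) - 16)) + 0*(-88) = ((-8 - 9) - (6 - 16)) + 0 = (-17 - 1*(-10)) + 0 = (-17 + 10) + 0 = -7 + 0 = -7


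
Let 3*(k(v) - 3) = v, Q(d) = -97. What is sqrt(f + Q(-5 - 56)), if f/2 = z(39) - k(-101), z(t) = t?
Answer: sqrt(381)/3 ≈ 6.5064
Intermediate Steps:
k(v) = 3 + v/3
f = 418/3 (f = 2*(39 - (3 + (1/3)*(-101))) = 2*(39 - (3 - 101/3)) = 2*(39 - 1*(-92/3)) = 2*(39 + 92/3) = 2*(209/3) = 418/3 ≈ 139.33)
sqrt(f + Q(-5 - 56)) = sqrt(418/3 - 97) = sqrt(127/3) = sqrt(381)/3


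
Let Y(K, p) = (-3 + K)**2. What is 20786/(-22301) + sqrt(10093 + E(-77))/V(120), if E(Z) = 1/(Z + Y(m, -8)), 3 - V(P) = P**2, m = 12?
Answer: -20786/22301 - sqrt(40373)/28794 ≈ -0.93904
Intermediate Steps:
V(P) = 3 - P**2
E(Z) = 1/(81 + Z) (E(Z) = 1/(Z + (-3 + 12)**2) = 1/(Z + 9**2) = 1/(Z + 81) = 1/(81 + Z))
20786/(-22301) + sqrt(10093 + E(-77))/V(120) = 20786/(-22301) + sqrt(10093 + 1/(81 - 77))/(3 - 1*120**2) = 20786*(-1/22301) + sqrt(10093 + 1/4)/(3 - 1*14400) = -20786/22301 + sqrt(10093 + 1/4)/(3 - 14400) = -20786/22301 + sqrt(40373/4)/(-14397) = -20786/22301 + (sqrt(40373)/2)*(-1/14397) = -20786/22301 - sqrt(40373)/28794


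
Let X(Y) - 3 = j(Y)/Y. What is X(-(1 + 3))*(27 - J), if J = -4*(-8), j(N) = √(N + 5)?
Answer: -55/4 ≈ -13.750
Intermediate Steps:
j(N) = √(5 + N)
J = 32
X(Y) = 3 + √(5 + Y)/Y
X(-(1 + 3))*(27 - J) = (3 + √(5 - (1 + 3))/((-(1 + 3))))*(27 - 1*32) = (3 + √(5 - 4)/((-4)))*(27 - 32) = (3 + √(5 - 1*4)/((-1*4)))*(-5) = (3 + √(5 - 4)/(-4))*(-5) = (3 - √1/4)*(-5) = (3 - ¼*1)*(-5) = (3 - ¼)*(-5) = (11/4)*(-5) = -55/4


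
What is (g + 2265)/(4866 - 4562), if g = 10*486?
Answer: 375/16 ≈ 23.438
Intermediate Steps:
g = 4860
(g + 2265)/(4866 - 4562) = (4860 + 2265)/(4866 - 4562) = 7125/304 = 7125*(1/304) = 375/16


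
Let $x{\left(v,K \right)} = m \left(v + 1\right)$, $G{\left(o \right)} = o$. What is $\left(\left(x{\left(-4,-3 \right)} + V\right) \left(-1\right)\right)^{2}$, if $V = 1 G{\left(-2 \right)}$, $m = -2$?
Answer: $16$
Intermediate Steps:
$x{\left(v,K \right)} = -2 - 2 v$ ($x{\left(v,K \right)} = - 2 \left(v + 1\right) = - 2 \left(1 + v\right) = -2 - 2 v$)
$V = -2$ ($V = 1 \left(-2\right) = -2$)
$\left(\left(x{\left(-4,-3 \right)} + V\right) \left(-1\right)\right)^{2} = \left(\left(\left(-2 - -8\right) - 2\right) \left(-1\right)\right)^{2} = \left(\left(\left(-2 + 8\right) - 2\right) \left(-1\right)\right)^{2} = \left(\left(6 - 2\right) \left(-1\right)\right)^{2} = \left(4 \left(-1\right)\right)^{2} = \left(-4\right)^{2} = 16$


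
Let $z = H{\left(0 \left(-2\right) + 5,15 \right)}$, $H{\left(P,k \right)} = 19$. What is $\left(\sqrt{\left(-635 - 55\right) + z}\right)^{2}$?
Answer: $-671$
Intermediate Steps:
$z = 19$
$\left(\sqrt{\left(-635 - 55\right) + z}\right)^{2} = \left(\sqrt{\left(-635 - 55\right) + 19}\right)^{2} = \left(\sqrt{-690 + 19}\right)^{2} = \left(\sqrt{-671}\right)^{2} = \left(i \sqrt{671}\right)^{2} = -671$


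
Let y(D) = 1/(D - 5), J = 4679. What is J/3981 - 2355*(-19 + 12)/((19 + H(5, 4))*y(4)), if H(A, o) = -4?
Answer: -4370440/3981 ≈ -1097.8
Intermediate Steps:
y(D) = 1/(-5 + D)
J/3981 - 2355*(-19 + 12)/((19 + H(5, 4))*y(4)) = 4679/3981 - 2355*(-19 + 12)*(-5 + 4)/(19 - 4) = 4679*(1/3981) - 2355/((15/(-7))/(-1)) = 4679/3981 - 2355/((-15*(-1)/7)) = 4679/3981 - 2355/((-1*(-15/7))) = 4679/3981 - 2355/15/7 = 4679/3981 - 2355*7/15 = 4679/3981 - 1099 = -4370440/3981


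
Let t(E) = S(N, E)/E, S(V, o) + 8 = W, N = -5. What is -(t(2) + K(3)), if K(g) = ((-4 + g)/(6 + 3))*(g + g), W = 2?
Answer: 11/3 ≈ 3.6667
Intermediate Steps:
S(V, o) = -6 (S(V, o) = -8 + 2 = -6)
K(g) = 2*g*(-4/9 + g/9) (K(g) = ((-4 + g)/9)*(2*g) = ((-4 + g)*(1/9))*(2*g) = (-4/9 + g/9)*(2*g) = 2*g*(-4/9 + g/9))
t(E) = -6/E
-(t(2) + K(3)) = -(-6/2 + (2/9)*3*(-4 + 3)) = -(-6*1/2 + (2/9)*3*(-1)) = -(-3 - 2/3) = -1*(-11/3) = 11/3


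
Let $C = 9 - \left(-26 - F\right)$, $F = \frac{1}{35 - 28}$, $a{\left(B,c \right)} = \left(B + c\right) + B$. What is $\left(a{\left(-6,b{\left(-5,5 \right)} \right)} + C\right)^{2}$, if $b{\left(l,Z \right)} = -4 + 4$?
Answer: $\frac{26244}{49} \approx 535.59$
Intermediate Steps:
$b{\left(l,Z \right)} = 0$
$a{\left(B,c \right)} = c + 2 B$
$F = \frac{1}{7} \approx 0.14286$
$C = \frac{246}{7}$ ($C = 9 - \left(-26 - \frac{1}{7}\right) = 9 - - \frac{183}{7} = 9 + \frac{183}{7} = \frac{246}{7} \approx 35.143$)
$\left(a{\left(-6,b{\left(-5,5 \right)} \right)} + C\right)^{2} = \left(\left(0 + 2 \left(-6\right)\right) + \frac{246}{7}\right)^{2} = \left(\left(0 - 12\right) + \frac{246}{7}\right)^{2} = \left(-12 + \frac{246}{7}\right)^{2} = \left(\frac{162}{7}\right)^{2} = \frac{26244}{49}$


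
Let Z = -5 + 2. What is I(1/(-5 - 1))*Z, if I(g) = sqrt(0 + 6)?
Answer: -3*sqrt(6) ≈ -7.3485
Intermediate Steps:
I(g) = sqrt(6)
Z = -3
I(1/(-5 - 1))*Z = sqrt(6)*(-3) = -3*sqrt(6)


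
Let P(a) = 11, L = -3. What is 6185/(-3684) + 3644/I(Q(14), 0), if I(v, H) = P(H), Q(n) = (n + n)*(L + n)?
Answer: 13356461/40524 ≈ 329.59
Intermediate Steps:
Q(n) = 2*n*(-3 + n) (Q(n) = (n + n)*(-3 + n) = (2*n)*(-3 + n) = 2*n*(-3 + n))
I(v, H) = 11
6185/(-3684) + 3644/I(Q(14), 0) = 6185/(-3684) + 3644/11 = 6185*(-1/3684) + 3644*(1/11) = -6185/3684 + 3644/11 = 13356461/40524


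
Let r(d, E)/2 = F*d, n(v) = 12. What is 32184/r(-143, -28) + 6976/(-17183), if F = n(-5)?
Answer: -24039971/2457169 ≈ -9.7836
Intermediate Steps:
F = 12
r(d, E) = 24*d (r(d, E) = 2*(12*d) = 24*d)
32184/r(-143, -28) + 6976/(-17183) = 32184/((24*(-143))) + 6976/(-17183) = 32184/(-3432) + 6976*(-1/17183) = 32184*(-1/3432) - 6976/17183 = -1341/143 - 6976/17183 = -24039971/2457169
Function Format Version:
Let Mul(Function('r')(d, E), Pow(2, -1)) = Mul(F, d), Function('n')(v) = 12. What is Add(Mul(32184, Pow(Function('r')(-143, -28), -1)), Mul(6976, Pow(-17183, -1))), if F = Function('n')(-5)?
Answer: Rational(-24039971, 2457169) ≈ -9.7836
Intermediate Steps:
F = 12
Function('r')(d, E) = Mul(24, d) (Function('r')(d, E) = Mul(2, Mul(12, d)) = Mul(24, d))
Add(Mul(32184, Pow(Function('r')(-143, -28), -1)), Mul(6976, Pow(-17183, -1))) = Add(Mul(32184, Pow(Mul(24, -143), -1)), Mul(6976, Pow(-17183, -1))) = Add(Mul(32184, Pow(-3432, -1)), Mul(6976, Rational(-1, 17183))) = Add(Mul(32184, Rational(-1, 3432)), Rational(-6976, 17183)) = Add(Rational(-1341, 143), Rational(-6976, 17183)) = Rational(-24039971, 2457169)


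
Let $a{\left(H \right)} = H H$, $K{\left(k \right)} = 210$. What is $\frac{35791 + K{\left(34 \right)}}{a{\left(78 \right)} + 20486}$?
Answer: $\frac{36001}{26570} \approx 1.3549$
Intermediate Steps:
$a{\left(H \right)} = H^{2}$
$\frac{35791 + K{\left(34 \right)}}{a{\left(78 \right)} + 20486} = \frac{35791 + 210}{78^{2} + 20486} = \frac{36001}{6084 + 20486} = \frac{36001}{26570}$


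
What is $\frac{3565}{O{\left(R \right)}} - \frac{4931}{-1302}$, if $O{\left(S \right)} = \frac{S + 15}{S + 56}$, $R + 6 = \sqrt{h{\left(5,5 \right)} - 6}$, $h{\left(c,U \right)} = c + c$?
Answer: $\frac{241419001}{14322} \approx 16857.0$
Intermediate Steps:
$h{\left(c,U \right)} = 2 c$
$R = -4$ ($R = -6 + \sqrt{2 \cdot 5 - 6} = -6 + \sqrt{10 - 6} = -6 + \sqrt{4} = -6 + 2 = -4$)
$O{\left(S \right)} = \frac{15 + S}{56 + S}$
$\frac{3565}{O{\left(R \right)}} - \frac{4931}{-1302} = \frac{3565}{\frac{1}{56 - 4} \left(15 - 4\right)} - \frac{4931}{-1302} = \frac{3565}{\frac{1}{52} \cdot 11} - - \frac{4931}{1302} = \frac{3565}{\frac{1}{52} \cdot 11} + \frac{4931}{1302} = \frac{3565}{\frac{11}{52}} + \frac{4931}{1302} = 3565 \cdot \frac{52}{11} + \frac{4931}{1302} = \frac{185380}{11} + \frac{4931}{1302} = \frac{241419001}{14322}$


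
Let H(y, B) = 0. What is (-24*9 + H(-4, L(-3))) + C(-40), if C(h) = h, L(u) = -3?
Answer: -256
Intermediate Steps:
(-24*9 + H(-4, L(-3))) + C(-40) = (-24*9 + 0) - 40 = (-216 + 0) - 40 = -216 - 40 = -256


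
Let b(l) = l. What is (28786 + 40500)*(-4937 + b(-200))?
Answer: -355922182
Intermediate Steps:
(28786 + 40500)*(-4937 + b(-200)) = (28786 + 40500)*(-4937 - 200) = 69286*(-5137) = -355922182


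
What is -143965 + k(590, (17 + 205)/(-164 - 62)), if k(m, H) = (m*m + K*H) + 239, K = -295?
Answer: 23127007/113 ≈ 2.0466e+5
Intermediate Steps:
k(m, H) = 239 + m² - 295*H (k(m, H) = (m*m - 295*H) + 239 = (m² - 295*H) + 239 = 239 + m² - 295*H)
-143965 + k(590, (17 + 205)/(-164 - 62)) = -143965 + (239 + 590² - 295*(17 + 205)/(-164 - 62)) = -143965 + (239 + 348100 - 65490/(-226)) = -143965 + (239 + 348100 - 65490*(-1)/226) = -143965 + (239 + 348100 - 295*(-111/113)) = -143965 + (239 + 348100 + 32745/113) = -143965 + 39395052/113 = 23127007/113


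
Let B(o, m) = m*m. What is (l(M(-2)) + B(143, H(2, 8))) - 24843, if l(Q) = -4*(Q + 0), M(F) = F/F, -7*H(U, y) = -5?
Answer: -1217478/49 ≈ -24847.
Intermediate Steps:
H(U, y) = 5/7 (H(U, y) = -⅐*(-5) = 5/7)
M(F) = 1
B(o, m) = m²
l(Q) = -4*Q
(l(M(-2)) + B(143, H(2, 8))) - 24843 = (-4*1 + (5/7)²) - 24843 = (-4 + 25/49) - 24843 = -171/49 - 24843 = -1217478/49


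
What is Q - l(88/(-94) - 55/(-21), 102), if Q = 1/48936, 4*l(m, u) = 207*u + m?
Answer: -28330109211/5366648 ≈ -5278.9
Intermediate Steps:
l(m, u) = m/4 + 207*u/4 (l(m, u) = (207*u + m)/4 = (m + 207*u)/4 = m/4 + 207*u/4)
Q = 1/48936 ≈ 2.0435e-5
Q - l(88/(-94) - 55/(-21), 102) = 1/48936 - ((88/(-94) - 55/(-21))/4 + (207/4)*102) = 1/48936 - ((88*(-1/94) - 55*(-1/21))/4 + 10557/2) = 1/48936 - ((-44/47 + 55/21)/4 + 10557/2) = 1/48936 - ((1/4)*(1661/987) + 10557/2) = 1/48936 - (1661/3948 + 10557/2) = 1/48936 - 1*20841179/3948 = 1/48936 - 20841179/3948 = -28330109211/5366648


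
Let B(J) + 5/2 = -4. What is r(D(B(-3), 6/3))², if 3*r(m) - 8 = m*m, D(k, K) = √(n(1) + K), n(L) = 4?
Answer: 196/9 ≈ 21.778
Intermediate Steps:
B(J) = -13/2 (B(J) = -5/2 - 4 = -13/2)
D(k, K) = √(4 + K)
r(m) = 8/3 + m²/3 (r(m) = 8/3 + (m*m)/3 = 8/3 + m²/3)
r(D(B(-3), 6/3))² = (8/3 + (√(4 + 6/3))²/3)² = (8/3 + (√(4 + 6*(⅓)))²/3)² = (8/3 + (√(4 + 2))²/3)² = (8/3 + (√6)²/3)² = (8/3 + (⅓)*6)² = (8/3 + 2)² = (14/3)² = 196/9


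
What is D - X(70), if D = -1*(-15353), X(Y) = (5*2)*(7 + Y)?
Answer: 14583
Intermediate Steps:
X(Y) = 70 + 10*Y (X(Y) = 10*(7 + Y) = 70 + 10*Y)
D = 15353
D - X(70) = 15353 - (70 + 10*70) = 15353 - (70 + 700) = 15353 - 1*770 = 15353 - 770 = 14583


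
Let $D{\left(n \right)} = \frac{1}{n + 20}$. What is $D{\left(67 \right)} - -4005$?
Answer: $\frac{348436}{87} \approx 4005.0$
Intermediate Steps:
$D{\left(n \right)} = \frac{1}{20 + n}$
$D{\left(67 \right)} - -4005 = \frac{1}{20 + 67} - -4005 = \frac{1}{87} + 4005 = \frac{348436}{87}$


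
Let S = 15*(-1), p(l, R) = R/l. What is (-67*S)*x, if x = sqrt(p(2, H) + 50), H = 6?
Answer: 1005*sqrt(53) ≈ 7316.5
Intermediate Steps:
S = -15
x = sqrt(53) (x = sqrt(6/2 + 50) = sqrt(6*(1/2) + 50) = sqrt(3 + 50) = sqrt(53) ≈ 7.2801)
(-67*S)*x = (-67*(-15))*sqrt(53) = 1005*sqrt(53)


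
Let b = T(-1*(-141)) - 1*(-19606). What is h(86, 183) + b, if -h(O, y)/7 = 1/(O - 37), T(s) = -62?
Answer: 136807/7 ≈ 19544.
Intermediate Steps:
h(O, y) = -7/(-37 + O) (h(O, y) = -7/(O - 37) = -7/(-37 + O))
b = 19544 (b = -62 - 1*(-19606) = -62 + 19606 = 19544)
h(86, 183) + b = -7/(-37 + 86) + 19544 = -7/49 + 19544 = -7*1/49 + 19544 = -⅐ + 19544 = 136807/7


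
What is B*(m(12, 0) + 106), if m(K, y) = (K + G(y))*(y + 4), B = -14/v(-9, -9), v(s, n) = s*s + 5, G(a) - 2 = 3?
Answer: -1218/43 ≈ -28.326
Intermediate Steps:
G(a) = 5 (G(a) = 2 + 3 = 5)
v(s, n) = 5 + s**2 (v(s, n) = s**2 + 5 = 5 + s**2)
B = -7/43 (B = -14/(5 + (-9)**2) = -14/(5 + 81) = -14/86 = -14*1/86 = -7/43 ≈ -0.16279)
m(K, y) = (4 + y)*(5 + K) (m(K, y) = (K + 5)*(y + 4) = (5 + K)*(4 + y) = (4 + y)*(5 + K))
B*(m(12, 0) + 106) = -7*((20 + 4*12 + 5*0 + 12*0) + 106)/43 = -7*((20 + 48 + 0 + 0) + 106)/43 = -7*(68 + 106)/43 = -7/43*174 = -1218/43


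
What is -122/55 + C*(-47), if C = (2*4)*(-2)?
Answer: 41238/55 ≈ 749.78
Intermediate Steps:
C = -16 (C = 8*(-2) = -16)
-122/55 + C*(-47) = -122/55 - 16*(-47) = -122*1/55 + 752 = -122/55 + 752 = 41238/55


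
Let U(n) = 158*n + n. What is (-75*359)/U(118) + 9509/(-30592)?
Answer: -167016243/95661184 ≈ -1.7459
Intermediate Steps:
U(n) = 159*n
(-75*359)/U(118) + 9509/(-30592) = (-75*359)/((159*118)) + 9509/(-30592) = -26925/18762 + 9509*(-1/30592) = -26925*1/18762 - 9509/30592 = -8975/6254 - 9509/30592 = -167016243/95661184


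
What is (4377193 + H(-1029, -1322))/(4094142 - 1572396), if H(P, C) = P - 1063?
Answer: 1458367/840582 ≈ 1.7349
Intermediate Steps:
H(P, C) = -1063 + P
(4377193 + H(-1029, -1322))/(4094142 - 1572396) = (4377193 + (-1063 - 1029))/(4094142 - 1572396) = (4377193 - 2092)/2521746 = 4375101*(1/2521746) = 1458367/840582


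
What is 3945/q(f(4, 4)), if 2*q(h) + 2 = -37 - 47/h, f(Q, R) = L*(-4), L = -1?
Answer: -31560/203 ≈ -155.47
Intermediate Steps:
f(Q, R) = 4 (f(Q, R) = -1*(-4) = 4)
q(h) = -39/2 - 47/(2*h) (q(h) = -1 + (-37 - 47/h)/2 = -1 + (-37/2 - 47/(2*h)) = -39/2 - 47/(2*h))
3945/q(f(4, 4)) = 3945/(((1/2)*(-47 - 39*4)/4)) = 3945/(((1/2)*(1/4)*(-47 - 156))) = 3945/(((1/2)*(1/4)*(-203))) = 3945/(-203/8) = 3945*(-8/203) = -31560/203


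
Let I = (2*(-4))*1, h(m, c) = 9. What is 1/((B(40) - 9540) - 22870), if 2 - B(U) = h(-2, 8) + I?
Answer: -1/32409 ≈ -3.0856e-5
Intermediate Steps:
I = -8 (I = -8*1 = -8)
B(U) = 1 (B(U) = 2 - (9 - 8) = 2 - 1*1 = 2 - 1 = 1)
1/((B(40) - 9540) - 22870) = 1/((1 - 9540) - 22870) = 1/(-9539 - 22870) = 1/(-32409) = -1/32409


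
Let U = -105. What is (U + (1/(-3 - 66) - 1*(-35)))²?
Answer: 23338561/4761 ≈ 4902.0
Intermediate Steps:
(U + (1/(-3 - 66) - 1*(-35)))² = (-105 + (1/(-3 - 66) - 1*(-35)))² = (-105 + (1/(-69) + 35))² = (-105 + (-1/69 + 35))² = (-105 + 2414/69)² = (-4831/69)² = 23338561/4761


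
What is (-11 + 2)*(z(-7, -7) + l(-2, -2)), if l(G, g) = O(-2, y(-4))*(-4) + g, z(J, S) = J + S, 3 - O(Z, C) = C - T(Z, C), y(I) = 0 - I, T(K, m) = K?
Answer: 36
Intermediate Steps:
y(I) = -I
O(Z, C) = 3 + Z - C (O(Z, C) = 3 - (C - Z) = 3 + (Z - C) = 3 + Z - C)
l(G, g) = 12 + g (l(G, g) = (3 - 2 - (-1)*(-4))*(-4) + g = (3 - 2 - 1*4)*(-4) + g = (3 - 2 - 4)*(-4) + g = -3*(-4) + g = 12 + g)
(-11 + 2)*(z(-7, -7) + l(-2, -2)) = (-11 + 2)*((-7 - 7) + (12 - 2)) = -9*(-14 + 10) = -9*(-4) = 36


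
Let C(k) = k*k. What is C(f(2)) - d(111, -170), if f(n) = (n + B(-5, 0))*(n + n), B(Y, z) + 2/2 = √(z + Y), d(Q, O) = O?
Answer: 106 + 32*I*√5 ≈ 106.0 + 71.554*I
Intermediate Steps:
B(Y, z) = -1 + √(Y + z) (B(Y, z) = -1 + √(z + Y) = -1 + √(Y + z))
f(n) = 2*n*(-1 + n + I*√5) (f(n) = (n + (-1 + √(-5 + 0)))*(n + n) = (n + (-1 + √(-5)))*(2*n) = (n + (-1 + I*√5))*(2*n) = (-1 + n + I*√5)*(2*n) = 2*n*(-1 + n + I*√5))
C(k) = k²
C(f(2)) - d(111, -170) = (2*2*(-1 + 2 + I*√5))² - 1*(-170) = (2*2*(1 + I*√5))² + 170 = (4 + 4*I*√5)² + 170 = 170 + (4 + 4*I*√5)²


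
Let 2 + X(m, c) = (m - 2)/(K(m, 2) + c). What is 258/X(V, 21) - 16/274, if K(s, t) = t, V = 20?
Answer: -406591/1918 ≈ -211.99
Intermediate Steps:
X(m, c) = -2 + (-2 + m)/(2 + c) (X(m, c) = -2 + (m - 2)/(2 + c) = -2 + (-2 + m)/(2 + c))
258/X(V, 21) - 16/274 = 258/(((-6 + 20 - 2*21)/(2 + 21))) - 16/274 = 258/(((-6 + 20 - 42)/23)) - 16*1/274 = 258/(((1/23)*(-28))) - 8/137 = 258/(-28/23) - 8/137 = 258*(-23/28) - 8/137 = -2967/14 - 8/137 = -406591/1918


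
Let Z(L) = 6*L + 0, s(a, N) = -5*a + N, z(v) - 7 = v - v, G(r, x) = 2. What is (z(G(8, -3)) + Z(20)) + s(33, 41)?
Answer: 3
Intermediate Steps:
z(v) = 7 (z(v) = 7 + (v - v) = 7 + 0 = 7)
s(a, N) = N - 5*a
Z(L) = 6*L
(z(G(8, -3)) + Z(20)) + s(33, 41) = (7 + 6*20) + (41 - 5*33) = (7 + 120) + (41 - 165) = 127 - 124 = 3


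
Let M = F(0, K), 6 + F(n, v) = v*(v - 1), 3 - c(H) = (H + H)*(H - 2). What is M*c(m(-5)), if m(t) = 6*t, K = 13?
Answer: -287550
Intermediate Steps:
c(H) = 3 - 2*H*(-2 + H) (c(H) = 3 - (H + H)*(H - 2) = 3 - 2*H*(-2 + H))
F(n, v) = -6 + v*(-1 + v) (F(n, v) = -6 + v*(v - 1) = -6 + v*(-1 + v))
M = 150 (M = -6 + 13**2 - 1*13 = -6 + 169 - 13 = 150)
M*c(m(-5)) = 150*(3 - 2*(6*(-5))**2 + 4*(6*(-5))) = 150*(3 - 2*(-30)**2 + 4*(-30)) = 150*(3 - 2*900 - 120) = 150*(3 - 1800 - 120) = 150*(-1917) = -287550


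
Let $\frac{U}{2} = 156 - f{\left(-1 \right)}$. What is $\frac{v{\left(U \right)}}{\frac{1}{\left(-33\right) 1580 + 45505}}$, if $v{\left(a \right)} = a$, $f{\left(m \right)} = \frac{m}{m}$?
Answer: $-2056850$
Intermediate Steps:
$f{\left(m \right)} = 1$
$U = 310$ ($U = 2 \left(156 - 1\right) = 2 \cdot 155 = 310$)
$\frac{v{\left(U \right)}}{\frac{1}{\left(-33\right) 1580 + 45505}} = \frac{310}{\frac{1}{\left(-33\right) 1580 + 45505}} = \frac{310}{\frac{1}{-52140 + 45505}} = \frac{310}{\frac{1}{-6635}} = \frac{310}{- \frac{1}{6635}} = 310 \left(-6635\right) = -2056850$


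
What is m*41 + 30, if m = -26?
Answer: -1036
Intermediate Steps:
m*41 + 30 = -26*41 + 30 = -1066 + 30 = -1036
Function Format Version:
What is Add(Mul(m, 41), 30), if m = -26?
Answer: -1036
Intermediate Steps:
Add(Mul(m, 41), 30) = Add(Mul(-26, 41), 30) = Add(-1066, 30) = -1036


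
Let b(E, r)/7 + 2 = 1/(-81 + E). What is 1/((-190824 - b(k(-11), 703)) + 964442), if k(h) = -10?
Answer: 13/10057217 ≈ 1.2926e-6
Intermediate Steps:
b(E, r) = -14 + 7/(-81 + E)
1/((-190824 - b(k(-11), 703)) + 964442) = 1/((-190824 - 7*(163 - 2*(-10))/(-81 - 10)) + 964442) = 1/((-190824 - 7*(163 + 20)/(-91)) + 964442) = 1/((-190824 - 7*(-1)*183/91) + 964442) = 1/((-190824 - 1*(-183/13)) + 964442) = 1/((-190824 + 183/13) + 964442) = 1/(-2480529/13 + 964442) = 1/(10057217/13) = 13/10057217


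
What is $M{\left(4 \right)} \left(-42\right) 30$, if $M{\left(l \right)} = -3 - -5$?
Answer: $-2520$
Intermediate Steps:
$M{\left(l \right)} = 2$ ($M{\left(l \right)} = -3 + 5 = 2$)
$M{\left(4 \right)} \left(-42\right) 30 = 2 \left(-42\right) 30 = \left(-84\right) 30 = -2520$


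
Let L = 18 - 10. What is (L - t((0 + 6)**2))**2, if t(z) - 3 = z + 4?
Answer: 1225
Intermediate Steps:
t(z) = 7 + z (t(z) = 3 + (z + 4) = 3 + (4 + z) = 7 + z)
L = 8
(L - t((0 + 6)**2))**2 = (8 - (7 + (0 + 6)**2))**2 = (8 - (7 + 6**2))**2 = (8 - (7 + 36))**2 = (8 - 1*43)**2 = (8 - 43)**2 = (-35)**2 = 1225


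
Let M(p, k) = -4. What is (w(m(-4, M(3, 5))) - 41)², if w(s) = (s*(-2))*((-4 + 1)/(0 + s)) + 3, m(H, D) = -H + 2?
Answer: 1024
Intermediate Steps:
m(H, D) = 2 - H
w(s) = 9 (w(s) = (-2*s)*(-3/s) + 3 = 6 + 3 = 9)
(w(m(-4, M(3, 5))) - 41)² = (9 - 41)² = (-32)² = 1024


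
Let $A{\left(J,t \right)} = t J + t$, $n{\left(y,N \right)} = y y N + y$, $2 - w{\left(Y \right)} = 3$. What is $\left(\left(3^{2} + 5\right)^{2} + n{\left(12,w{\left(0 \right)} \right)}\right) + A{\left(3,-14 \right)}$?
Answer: $8$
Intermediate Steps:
$w{\left(Y \right)} = -1$ ($w{\left(Y \right)} = 2 - 3 = -1$)
$n{\left(y,N \right)} = y + N y^{2}$ ($n{\left(y,N \right)} = y^{2} N + y = N y^{2} + y = y + N y^{2}$)
$A{\left(J,t \right)} = t + J t$ ($A{\left(J,t \right)} = J t + t = t + J t$)
$\left(\left(3^{2} + 5\right)^{2} + n{\left(12,w{\left(0 \right)} \right)}\right) + A{\left(3,-14 \right)} = \left(\left(3^{2} + 5\right)^{2} + 12 \left(1 - 12\right)\right) - 14 \left(1 + 3\right) = \left(\left(9 + 5\right)^{2} + 12 \left(1 - 12\right)\right) - 56 = \left(14^{2} + 12 \left(-11\right)\right) - 56 = \left(196 - 132\right) - 56 = 64 - 56 = 8$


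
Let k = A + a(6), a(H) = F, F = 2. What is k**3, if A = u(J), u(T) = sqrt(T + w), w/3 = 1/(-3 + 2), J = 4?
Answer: 27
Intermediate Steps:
a(H) = 2
w = -3 (w = 3/(-3 + 2) = 3/(-1) = 3*(-1) = -3)
u(T) = sqrt(-3 + T) (u(T) = sqrt(T - 3) = sqrt(-3 + T))
A = 1 (A = sqrt(-3 + 4) = sqrt(1) = 1)
k = 3 (k = 1 + 2 = 3)
k**3 = 3**3 = 27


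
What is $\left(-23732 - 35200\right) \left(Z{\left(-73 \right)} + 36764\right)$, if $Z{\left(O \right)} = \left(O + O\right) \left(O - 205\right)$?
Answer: $-4558508064$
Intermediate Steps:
$Z{\left(O \right)} = 2 O \left(-205 + O\right)$
$\left(-23732 - 35200\right) \left(Z{\left(-73 \right)} + 36764\right) = \left(-23732 - 35200\right) \left(2 \left(-73\right) \left(-205 - 73\right) + 36764\right) = - 58932 \left(2 \left(-73\right) \left(-278\right) + 36764\right) = - 58932 \left(40588 + 36764\right) = \left(-58932\right) 77352 = -4558508064$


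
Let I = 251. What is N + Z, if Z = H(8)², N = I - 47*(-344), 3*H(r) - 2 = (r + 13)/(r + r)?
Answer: 37832185/2304 ≈ 16420.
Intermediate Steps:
H(r) = ⅔ + (13 + r)/(6*r) (H(r) = ⅔ + ((r + 13)/(r + r))/3 = ⅔ + ((13 + r)/((2*r)))/3 = ⅔ + ((13 + r)*(1/(2*r)))/3 = ⅔ + ((13 + r)/(2*r))/3 = ⅔ + (13 + r)/(6*r))
N = 16419 (N = 251 - 47*(-344) = 251 + 16168 = 16419)
Z = 2809/2304 (Z = ((⅙)*(13 + 5*8)/8)² = ((⅙)*(⅛)*(13 + 40))² = ((⅙)*(⅛)*53)² = (53/48)² = 2809/2304 ≈ 1.2192)
N + Z = 16419 + 2809/2304 = 37832185/2304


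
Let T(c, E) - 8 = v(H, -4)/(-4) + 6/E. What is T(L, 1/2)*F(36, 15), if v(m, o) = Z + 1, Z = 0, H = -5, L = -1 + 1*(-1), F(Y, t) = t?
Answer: 1185/4 ≈ 296.25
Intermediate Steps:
L = -2 (L = -1 - 1 = -2)
v(m, o) = 1 (v(m, o) = 0 + 1 = 1)
T(c, E) = 31/4 + 6/E (T(c, E) = 8 + (1/(-4) + 6/E) = 8 + (1*(-¼) + 6/E) = 8 + (-¼ + 6/E) = 31/4 + 6/E)
T(L, 1/2)*F(36, 15) = (31/4 + 6/(1/2))*15 = (31/4 + 6/(½))*15 = (31/4 + 6*2)*15 = (31/4 + 12)*15 = (79/4)*15 = 1185/4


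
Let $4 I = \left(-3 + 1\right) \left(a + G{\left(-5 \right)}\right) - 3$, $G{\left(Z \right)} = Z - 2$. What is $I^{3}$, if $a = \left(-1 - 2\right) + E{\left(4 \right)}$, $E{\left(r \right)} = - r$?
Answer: $\frac{15625}{64} \approx 244.14$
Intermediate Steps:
$a = -7$ ($a = \left(-1 - 2\right) - 4 = -3 - 4 = -7$)
$G{\left(Z \right)} = -2 + Z$
$I = \frac{25}{4}$ ($I = \frac{\left(-3 + 1\right) \left(-7 - 7\right) - 3}{4} = \frac{- 2 \left(-7 - 7\right) - 3}{4} = \frac{\left(-2\right) \left(-14\right) - 3}{4} = \frac{28 - 3}{4} = \frac{1}{4} \cdot 25 = \frac{25}{4} \approx 6.25$)
$I^{3} = \left(\frac{25}{4}\right)^{3} = \frac{15625}{64}$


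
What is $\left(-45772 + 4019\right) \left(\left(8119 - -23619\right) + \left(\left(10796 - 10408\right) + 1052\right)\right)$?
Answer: $-1385281034$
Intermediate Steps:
$\left(-45772 + 4019\right) \left(\left(8119 - -23619\right) + \left(\left(10796 - 10408\right) + 1052\right)\right) = - 41753 \left(\left(8119 + 23619\right) + \left(388 + 1052\right)\right) = - 41753 \left(31738 + 1440\right) = \left(-41753\right) 33178 = -1385281034$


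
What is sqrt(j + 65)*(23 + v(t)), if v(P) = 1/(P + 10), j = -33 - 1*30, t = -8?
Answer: 47*sqrt(2)/2 ≈ 33.234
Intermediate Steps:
j = -63 (j = -33 - 30 = -63)
v(P) = 1/(10 + P)
sqrt(j + 65)*(23 + v(t)) = sqrt(-63 + 65)*(23 + 1/(10 - 8)) = sqrt(2)*(23 + 1/2) = sqrt(2)*(47/2) = 47*sqrt(2)/2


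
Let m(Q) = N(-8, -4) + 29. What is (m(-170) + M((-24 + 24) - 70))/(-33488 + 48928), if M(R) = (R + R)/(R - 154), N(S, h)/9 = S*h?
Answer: 2541/123520 ≈ 0.020572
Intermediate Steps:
N(S, h) = 9*S*h (N(S, h) = 9*(S*h) = 9*S*h)
m(Q) = 317 (m(Q) = 9*(-8)*(-4) + 29 = 288 + 29 = 317)
M(R) = 2*R/(-154 + R) (M(R) = (2*R)/(-154 + R) = 2*R/(-154 + R))
(m(-170) + M((-24 + 24) - 70))/(-33488 + 48928) = (317 + 2*((-24 + 24) - 70)/(-154 + ((-24 + 24) - 70)))/(-33488 + 48928) = (317 + 2*(0 - 70)/(-154 + (0 - 70)))/15440 = (317 + 2*(-70)/(-154 - 70))*(1/15440) = (317 + 2*(-70)/(-224))*(1/15440) = (317 + 2*(-70)*(-1/224))*(1/15440) = (317 + 5/8)*(1/15440) = (2541/8)*(1/15440) = 2541/123520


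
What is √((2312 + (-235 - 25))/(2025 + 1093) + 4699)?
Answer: √11422429753/1559 ≈ 68.554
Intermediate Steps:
√((2312 + (-235 - 25))/(2025 + 1093) + 4699) = √((2312 - 260)/3118 + 4699) = √(2052*(1/3118) + 4699) = √(1026/1559 + 4699) = √(7326767/1559) = √11422429753/1559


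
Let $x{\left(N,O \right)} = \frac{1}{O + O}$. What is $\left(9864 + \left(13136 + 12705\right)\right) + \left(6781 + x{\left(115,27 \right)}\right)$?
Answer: $\frac{2294245}{54} \approx 42486.0$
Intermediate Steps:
$x{\left(N,O \right)} = \frac{1}{2 O}$
$\left(9864 + \left(13136 + 12705\right)\right) + \left(6781 + x{\left(115,27 \right)}\right) = \left(9864 + \left(13136 + 12705\right)\right) + \left(6781 + \frac{1}{2 \cdot 27}\right) = \left(9864 + 25841\right) + \left(6781 + \frac{1}{2} \cdot \frac{1}{27}\right) = 35705 + \left(6781 + \frac{1}{54}\right) = 35705 + \frac{366175}{54} = \frac{2294245}{54}$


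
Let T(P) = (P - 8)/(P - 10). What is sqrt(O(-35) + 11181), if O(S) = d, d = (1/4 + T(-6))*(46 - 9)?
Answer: sqrt(179562)/4 ≈ 105.94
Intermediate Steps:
T(P) = (-8 + P)/(-10 + P)
d = 333/8 (d = (1/4 + (-8 - 6)/(-10 - 6))*(46 - 9) = (1/4 - 14/(-16))*37 = (1/4 - 1/16*(-14))*37 = (1/4 + 7/8)*37 = (9/8)*37 = 333/8 ≈ 41.625)
O(S) = 333/8
sqrt(O(-35) + 11181) = sqrt(333/8 + 11181) = sqrt(89781/8) = sqrt(179562)/4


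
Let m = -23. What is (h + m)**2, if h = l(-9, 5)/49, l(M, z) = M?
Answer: 1290496/2401 ≈ 537.48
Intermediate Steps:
h = -9/49 ≈ -0.18367
(h + m)**2 = (-9/49 - 23)**2 = (-1136/49)**2 = 1290496/2401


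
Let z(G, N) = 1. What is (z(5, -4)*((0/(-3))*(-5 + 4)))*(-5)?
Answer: 0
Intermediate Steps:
(z(5, -4)*((0/(-3))*(-5 + 4)))*(-5) = (1*((0/(-3))*(-5 + 4)))*(-5) = (1*((0*(-1/3))*(-1)))*(-5) = (1*(0*(-1)))*(-5) = (1*0)*(-5) = 0*(-5) = 0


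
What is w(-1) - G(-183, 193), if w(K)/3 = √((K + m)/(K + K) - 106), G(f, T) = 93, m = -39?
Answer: -93 + 3*I*√86 ≈ -93.0 + 27.821*I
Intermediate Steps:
w(K) = 3*√(-106 + (-39 + K)/(2*K)) (w(K) = 3*√((K - 39)/(K + K) - 106) = 3*√((-39 + K)/((2*K)) - 106) = 3*√((-39 + K)*(1/(2*K)) - 106) = 3*√((-39 + K)/(2*K) - 106) = 3*√(-106 + (-39 + K)/(2*K)))
w(-1) - G(-183, 193) = 3*√(-422 - 78/(-1))/2 - 1*93 = 3*√(-422 - 78*(-1))/2 - 93 = 3*√(-422 + 78)/2 - 93 = 3*√(-344)/2 - 93 = 3*(2*I*√86)/2 - 93 = 3*I*√86 - 93 = -93 + 3*I*√86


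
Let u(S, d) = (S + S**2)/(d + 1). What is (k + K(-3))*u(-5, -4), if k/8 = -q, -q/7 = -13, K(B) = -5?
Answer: 14660/3 ≈ 4886.7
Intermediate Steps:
u(S, d) = (S + S**2)/(1 + d)
q = 91 (q = -7*(-13) = 91)
k = -728 (k = 8*(-1*91) = 8*(-91) = -728)
(k + K(-3))*u(-5, -4) = (-728 - 5)*(-5*(1 - 5)/(1 - 4)) = -(-3665)*(-4)/(-3) = -(-3665)*(-1)*(-4)/3 = -733*(-20/3) = 14660/3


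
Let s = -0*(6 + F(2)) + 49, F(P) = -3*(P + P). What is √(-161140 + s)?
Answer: 3*I*√17899 ≈ 401.36*I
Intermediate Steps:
F(P) = -6*P
s = 49 (s = -0*(6 - 6*2) + 49 = -0*(6 - 12) + 49 = -0*(-6) + 49 = -104*0 + 49 = 0 + 49 = 49)
√(-161140 + s) = √(-161140 + 49) = √(-161091) = 3*I*√17899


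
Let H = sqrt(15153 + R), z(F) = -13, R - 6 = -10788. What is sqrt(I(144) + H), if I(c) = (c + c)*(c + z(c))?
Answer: sqrt(37728 + sqrt(4371)) ≈ 194.41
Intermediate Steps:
R = -10782 (R = 6 - 10788 = -10782)
I(c) = 2*c*(-13 + c) (I(c) = (c + c)*(c - 13) = (2*c)*(-13 + c) = 2*c*(-13 + c))
H = sqrt(4371) (H = sqrt(15153 - 10782) = sqrt(4371) ≈ 66.114)
sqrt(I(144) + H) = sqrt(2*144*(-13 + 144) + sqrt(4371)) = sqrt(2*144*131 + sqrt(4371)) = sqrt(37728 + sqrt(4371))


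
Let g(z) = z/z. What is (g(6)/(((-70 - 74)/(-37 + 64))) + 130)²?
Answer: 4313929/256 ≈ 16851.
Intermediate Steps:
g(z) = 1
(g(6)/(((-70 - 74)/(-37 + 64))) + 130)² = (1/((-70 - 74)/(-37 + 64)) + 130)² = (1/(-144/27) + 130)² = (1/(-144*1/27) + 130)² = (1/(-16/3) + 130)² = (1*(-3/16) + 130)² = (-3/16 + 130)² = (2077/16)² = 4313929/256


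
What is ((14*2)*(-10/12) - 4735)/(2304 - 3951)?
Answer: 14275/4941 ≈ 2.8891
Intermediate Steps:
((14*2)*(-10/12) - 4735)/(2304 - 3951) = (28*(-10*1/12) - 4735)/(-1647) = (28*(-5/6) - 4735)*(-1/1647) = (-70/3 - 4735)*(-1/1647) = -14275/3*(-1/1647) = 14275/4941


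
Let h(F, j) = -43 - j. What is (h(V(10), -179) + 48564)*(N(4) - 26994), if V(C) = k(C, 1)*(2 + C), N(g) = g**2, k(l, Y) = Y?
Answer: -1313828600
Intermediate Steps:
V(C) = 2 + C (V(C) = 1*(2 + C) = 2 + C)
(h(V(10), -179) + 48564)*(N(4) - 26994) = ((-43 - 1*(-179)) + 48564)*(4**2 - 26994) = ((-43 + 179) + 48564)*(16 - 26994) = (136 + 48564)*(-26978) = 48700*(-26978) = -1313828600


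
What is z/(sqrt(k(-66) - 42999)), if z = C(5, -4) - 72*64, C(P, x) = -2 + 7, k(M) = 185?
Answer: 4603*I*sqrt(42814)/42814 ≈ 22.246*I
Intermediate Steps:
C(P, x) = 5
z = -4603 (z = 5 - 72*64 = 5 - 4608 = -4603)
z/(sqrt(k(-66) - 42999)) = -4603/sqrt(185 - 42999) = -4603*(-I*sqrt(42814)/42814) = -(-4603)*I*sqrt(42814)/42814 = 4603*I*sqrt(42814)/42814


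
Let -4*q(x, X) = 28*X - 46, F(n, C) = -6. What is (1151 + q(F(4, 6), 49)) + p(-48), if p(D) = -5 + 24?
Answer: 1677/2 ≈ 838.50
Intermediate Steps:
p(D) = 19
q(x, X) = 23/2 - 7*X (q(x, X) = -(28*X - 46)/4 = -(-46 + 28*X)/4 = 23/2 - 7*X)
(1151 + q(F(4, 6), 49)) + p(-48) = (1151 + (23/2 - 7*49)) + 19 = (1151 + (23/2 - 343)) + 19 = (1151 - 663/2) + 19 = 1639/2 + 19 = 1677/2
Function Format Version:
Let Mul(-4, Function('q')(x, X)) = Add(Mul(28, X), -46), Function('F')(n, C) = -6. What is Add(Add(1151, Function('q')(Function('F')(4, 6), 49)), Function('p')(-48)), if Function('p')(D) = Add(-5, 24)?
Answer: Rational(1677, 2) ≈ 838.50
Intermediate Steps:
Function('p')(D) = 19
Function('q')(x, X) = Add(Rational(23, 2), Mul(-7, X)) (Function('q')(x, X) = Mul(Rational(-1, 4), Add(Mul(28, X), -46)) = Mul(Rational(-1, 4), Add(-46, Mul(28, X))) = Add(Rational(23, 2), Mul(-7, X)))
Add(Add(1151, Function('q')(Function('F')(4, 6), 49)), Function('p')(-48)) = Add(Add(1151, Add(Rational(23, 2), Mul(-7, 49))), 19) = Add(Add(1151, Add(Rational(23, 2), -343)), 19) = Add(Add(1151, Rational(-663, 2)), 19) = Add(Rational(1639, 2), 19) = Rational(1677, 2)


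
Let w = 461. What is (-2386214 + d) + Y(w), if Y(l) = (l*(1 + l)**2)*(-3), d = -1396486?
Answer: -298975752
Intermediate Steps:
Y(l) = -3*l*(1 + l)**2
(-2386214 + d) + Y(w) = (-2386214 - 1396486) - 3*461*(1 + 461)**2 = -3782700 - 3*461*462**2 = -3782700 - 3*461*213444 = -3782700 - 295193052 = -298975752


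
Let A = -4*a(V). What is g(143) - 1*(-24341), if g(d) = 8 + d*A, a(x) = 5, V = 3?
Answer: 21489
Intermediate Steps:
A = -20 (A = -4*5 = -20)
g(d) = 8 - 20*d (g(d) = 8 + d*(-20) = 8 - 20*d)
g(143) - 1*(-24341) = (8 - 20*143) - 1*(-24341) = (8 - 2860) + 24341 = -2852 + 24341 = 21489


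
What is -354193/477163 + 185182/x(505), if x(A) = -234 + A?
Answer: 88266012363/129311173 ≈ 682.59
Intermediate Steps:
-354193/477163 + 185182/x(505) = -354193/477163 + 185182/(-234 + 505) = -354193*1/477163 + 185182/271 = -354193/477163 + 185182*(1/271) = -354193/477163 + 185182/271 = 88266012363/129311173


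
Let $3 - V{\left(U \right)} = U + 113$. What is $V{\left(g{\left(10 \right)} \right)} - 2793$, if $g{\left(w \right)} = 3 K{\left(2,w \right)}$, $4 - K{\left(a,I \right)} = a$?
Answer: $-2909$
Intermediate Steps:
$K{\left(a,I \right)} = 4 - a$
$g{\left(w \right)} = 6$ ($g{\left(w \right)} = 3 \left(4 - 2\right) = 3 \cdot 2 = 6$)
$V{\left(U \right)} = -110 - U$ ($V{\left(U \right)} = 3 - \left(U + 113\right) = 3 - \left(113 + U\right) = -110 - U$)
$V{\left(g{\left(10 \right)} \right)} - 2793 = \left(-110 - 6\right) - 2793 = -116 - 2793 = -2909$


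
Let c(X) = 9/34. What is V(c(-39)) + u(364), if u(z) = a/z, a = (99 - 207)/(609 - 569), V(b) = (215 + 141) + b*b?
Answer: 374563667/1051960 ≈ 356.06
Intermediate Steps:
c(X) = 9/34 (c(X) = 9*(1/34) = 9/34)
V(b) = 356 + b²
a = -27/10 (a = -108/40 = -108*1/40 = -27/10 ≈ -2.7000)
u(z) = -27/(10*z)
V(c(-39)) + u(364) = (356 + (9/34)²) - 27/10/364 = (356 + 81/1156) - 27/10*1/364 = 411617/1156 - 27/3640 = 374563667/1051960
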